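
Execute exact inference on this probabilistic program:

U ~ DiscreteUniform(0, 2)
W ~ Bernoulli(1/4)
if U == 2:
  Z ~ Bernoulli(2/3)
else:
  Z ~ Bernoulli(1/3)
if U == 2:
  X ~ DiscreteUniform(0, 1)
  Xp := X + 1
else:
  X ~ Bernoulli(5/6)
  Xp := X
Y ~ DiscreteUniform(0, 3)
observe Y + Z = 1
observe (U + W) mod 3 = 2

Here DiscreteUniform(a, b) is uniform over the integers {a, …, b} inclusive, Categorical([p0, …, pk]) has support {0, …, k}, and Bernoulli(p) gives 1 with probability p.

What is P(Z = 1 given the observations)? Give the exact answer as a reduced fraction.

P(Z = 1 | obs) = 7/12

Enumerate traces; 8 have nonzero weight after conditioning:
  (U=1, W=1, Z=0, X=0, Y=1) weight 1/432
  (U=1, W=1, Z=0, X=1, Y=1) weight 5/432
  (U=1, W=1, Z=1, X=0, Y=0) weight 1/864
  (U=1, W=1, Z=1, X=1, Y=0) weight 5/864
  (U=2, W=0, Z=0, X=0, Y=1) weight 1/96
  (U=2, W=0, Z=0, X=1, Y=1) weight 1/96
  (U=2, W=0, Z=1, X=0, Y=0) weight 1/48
  (U=2, W=0, Z=1, X=1, Y=0) weight 1/48
Group by Z:
  weight(Z=0) = 5/144
  weight(Z=1) = 7/144
Total weight = 5/144 + 7/144 = 1/12
P(Z=0 | obs) = 5/144 / 1/12 = 5/12
P(Z=1 | obs) = 7/144 / 1/12 = 7/12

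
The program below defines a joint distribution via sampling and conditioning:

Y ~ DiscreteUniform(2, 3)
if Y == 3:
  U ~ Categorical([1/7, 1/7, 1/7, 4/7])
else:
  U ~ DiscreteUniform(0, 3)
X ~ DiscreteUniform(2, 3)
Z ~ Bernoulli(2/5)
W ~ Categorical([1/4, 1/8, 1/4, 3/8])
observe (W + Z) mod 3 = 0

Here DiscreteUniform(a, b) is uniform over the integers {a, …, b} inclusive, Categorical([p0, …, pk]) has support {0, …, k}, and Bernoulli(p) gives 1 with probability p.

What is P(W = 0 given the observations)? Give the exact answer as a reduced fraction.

Enumerate traces; 48 have nonzero weight after conditioning:
  (Y=2, U=0, X=2, Z=0, W=0) weight 3/320
  (Y=2, U=0, X=2, Z=0, W=3) weight 9/640
  (Y=2, U=0, X=2, Z=1, W=2) weight 1/160
  (Y=2, U=0, X=3, Z=0, W=0) weight 3/320
  (Y=2, U=0, X=3, Z=0, W=3) weight 9/640
  (Y=2, U=0, X=3, Z=1, W=2) weight 1/160
  (Y=2, U=1, X=2, Z=0, W=0) weight 3/320
  (Y=2, U=1, X=2, Z=0, W=3) weight 9/640
  … 40 more
Group by W:
  weight(W=0) = 3/20
  weight(W=2) = 1/10
  weight(W=3) = 9/40
Total weight = 3/20 + 1/10 + 9/40 = 19/40
P(W=0 | obs) = 3/20 / 19/40 = 6/19
P(W=2 | obs) = 1/10 / 19/40 = 4/19
P(W=3 | obs) = 9/40 / 19/40 = 9/19

P(W = 0 | obs) = 6/19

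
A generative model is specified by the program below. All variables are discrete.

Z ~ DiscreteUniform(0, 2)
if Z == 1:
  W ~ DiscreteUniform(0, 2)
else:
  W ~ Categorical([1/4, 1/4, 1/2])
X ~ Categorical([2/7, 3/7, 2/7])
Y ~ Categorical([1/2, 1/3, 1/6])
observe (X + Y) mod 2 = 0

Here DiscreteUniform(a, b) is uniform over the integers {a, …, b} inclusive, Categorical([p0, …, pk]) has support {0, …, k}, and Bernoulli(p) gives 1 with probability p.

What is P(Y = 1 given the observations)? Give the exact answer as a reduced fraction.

P(Y = 1 | obs) = 3/11

Enumerate traces; 45 have nonzero weight after conditioning:
  (Z=0, W=0, X=0, Y=0) weight 1/84
  (Z=0, W=0, X=0, Y=2) weight 1/252
  (Z=0, W=0, X=1, Y=1) weight 1/84
  (Z=0, W=0, X=2, Y=0) weight 1/84
  (Z=0, W=0, X=2, Y=2) weight 1/252
  (Z=0, W=1, X=0, Y=0) weight 1/84
  (Z=0, W=1, X=0, Y=2) weight 1/252
  (Z=0, W=1, X=1, Y=1) weight 1/84
  … 37 more
Group by Y:
  weight(Y=0) = 2/7
  weight(Y=1) = 1/7
  weight(Y=2) = 2/21
Total weight = 2/7 + 1/7 + 2/21 = 11/21
P(Y=0 | obs) = 2/7 / 11/21 = 6/11
P(Y=1 | obs) = 1/7 / 11/21 = 3/11
P(Y=2 | obs) = 2/21 / 11/21 = 2/11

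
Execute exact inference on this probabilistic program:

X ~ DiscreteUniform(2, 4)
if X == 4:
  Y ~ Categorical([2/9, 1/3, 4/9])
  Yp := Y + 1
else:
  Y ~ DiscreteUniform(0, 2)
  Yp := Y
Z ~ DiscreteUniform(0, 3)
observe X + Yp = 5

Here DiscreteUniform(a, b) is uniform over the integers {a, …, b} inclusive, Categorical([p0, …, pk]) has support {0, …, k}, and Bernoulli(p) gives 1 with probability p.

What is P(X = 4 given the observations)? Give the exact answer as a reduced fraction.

P(X = 4 | obs) = 2/5

Enumerate traces; 8 have nonzero weight after conditioning:
  (X=3, Y=2, Z=0) weight 1/36
  (X=3, Y=2, Z=1) weight 1/36
  (X=3, Y=2, Z=2) weight 1/36
  (X=3, Y=2, Z=3) weight 1/36
  (X=4, Y=0, Z=0) weight 1/54
  (X=4, Y=0, Z=1) weight 1/54
  (X=4, Y=0, Z=2) weight 1/54
  (X=4, Y=0, Z=3) weight 1/54
Group by X:
  weight(X=3) = 1/9
  weight(X=4) = 2/27
Total weight = 1/9 + 2/27 = 5/27
P(X=3 | obs) = 1/9 / 5/27 = 3/5
P(X=4 | obs) = 2/27 / 5/27 = 2/5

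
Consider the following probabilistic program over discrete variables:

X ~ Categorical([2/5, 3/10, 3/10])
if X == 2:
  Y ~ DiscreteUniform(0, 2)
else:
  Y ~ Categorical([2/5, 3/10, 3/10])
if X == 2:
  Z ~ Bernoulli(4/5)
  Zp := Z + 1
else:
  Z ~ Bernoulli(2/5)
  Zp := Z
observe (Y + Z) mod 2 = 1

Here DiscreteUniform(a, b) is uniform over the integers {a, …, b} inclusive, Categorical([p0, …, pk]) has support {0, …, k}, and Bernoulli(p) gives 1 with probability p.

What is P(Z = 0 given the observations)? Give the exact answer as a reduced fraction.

Enumerate traces; 9 have nonzero weight after conditioning:
  (X=0, Y=0, Z=1) weight 8/125
  (X=0, Y=1, Z=0) weight 9/125
  (X=0, Y=2, Z=1) weight 6/125
  (X=1, Y=0, Z=1) weight 6/125
  (X=1, Y=1, Z=0) weight 27/500
  (X=1, Y=2, Z=1) weight 9/250
  (X=2, Y=0, Z=1) weight 2/25
  (X=2, Y=1, Z=0) weight 1/50
  … 1 more
Group by Z:
  weight(Z=0) = 73/500
  weight(Z=1) = 89/250
Total weight = 73/500 + 89/250 = 251/500
P(Z=0 | obs) = 73/500 / 251/500 = 73/251
P(Z=1 | obs) = 89/250 / 251/500 = 178/251

P(Z = 0 | obs) = 73/251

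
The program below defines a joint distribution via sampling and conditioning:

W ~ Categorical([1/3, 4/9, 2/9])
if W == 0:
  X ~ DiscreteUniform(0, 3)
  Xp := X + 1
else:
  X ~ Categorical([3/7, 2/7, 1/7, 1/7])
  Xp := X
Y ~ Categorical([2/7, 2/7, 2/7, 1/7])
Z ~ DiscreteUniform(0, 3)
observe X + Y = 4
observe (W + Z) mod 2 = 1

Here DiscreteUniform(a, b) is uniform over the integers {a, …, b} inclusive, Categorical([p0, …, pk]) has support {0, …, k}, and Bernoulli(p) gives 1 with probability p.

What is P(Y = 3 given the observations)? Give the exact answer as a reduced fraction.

Enumerate traces; 18 have nonzero weight after conditioning:
  (W=0, X=1, Y=3, Z=1) weight 1/336
  (W=0, X=1, Y=3, Z=3) weight 1/336
  (W=0, X=2, Y=2, Z=1) weight 1/168
  (W=0, X=2, Y=2, Z=3) weight 1/168
  (W=0, X=3, Y=1, Z=1) weight 1/168
  (W=0, X=3, Y=1, Z=3) weight 1/168
  (W=1, X=1, Y=3, Z=0) weight 2/441
  (W=1, X=1, Y=3, Z=2) weight 2/441
  … 10 more
Group by Y:
  weight(Y=1) = 5/196
  weight(Y=2) = 5/196
  weight(Y=3) = 23/1176
Total weight = 5/196 + 5/196 + 23/1176 = 83/1176
P(Y=1 | obs) = 5/196 / 83/1176 = 30/83
P(Y=2 | obs) = 5/196 / 83/1176 = 30/83
P(Y=3 | obs) = 23/1176 / 83/1176 = 23/83

P(Y = 3 | obs) = 23/83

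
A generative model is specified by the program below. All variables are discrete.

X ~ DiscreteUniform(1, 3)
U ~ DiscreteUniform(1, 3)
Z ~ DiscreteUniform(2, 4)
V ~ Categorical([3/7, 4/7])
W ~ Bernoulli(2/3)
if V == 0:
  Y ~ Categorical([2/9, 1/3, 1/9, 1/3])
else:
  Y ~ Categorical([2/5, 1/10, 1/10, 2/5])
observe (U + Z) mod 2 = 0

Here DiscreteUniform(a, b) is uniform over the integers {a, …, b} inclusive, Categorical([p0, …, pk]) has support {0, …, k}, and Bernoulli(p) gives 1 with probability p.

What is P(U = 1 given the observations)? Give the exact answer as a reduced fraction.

Enumerate traces; 192 have nonzero weight after conditioning:
  (X=1, U=1, Z=3, V=0, W=0, Y=0) weight 2/1701
  (X=1, U=1, Z=3, V=0, W=0, Y=1) weight 1/567
  (X=1, U=1, Z=3, V=0, W=0, Y=2) weight 1/1701
  (X=1, U=1, Z=3, V=0, W=0, Y=3) weight 1/567
  (X=1, U=1, Z=3, V=0, W=1, Y=0) weight 4/1701
  (X=1, U=1, Z=3, V=0, W=1, Y=1) weight 2/567
  (X=1, U=1, Z=3, V=0, W=1, Y=2) weight 2/1701
  (X=1, U=1, Z=3, V=0, W=1, Y=3) weight 2/567
  (X=1, U=2, Z=2, V=0, W=0, Y=0) weight 2/1701
  (X=1, U=3, Z=3, V=0, W=0, Y=0) weight 2/1701
  … 182 more
Group by U:
  weight(U=1) = 1/9
  weight(U=2) = 2/9
  weight(U=3) = 1/9
Total weight = 1/9 + 2/9 + 1/9 = 4/9
P(U=1 | obs) = 1/9 / 4/9 = 1/4
P(U=2 | obs) = 2/9 / 4/9 = 1/2
P(U=3 | obs) = 1/9 / 4/9 = 1/4

P(U = 1 | obs) = 1/4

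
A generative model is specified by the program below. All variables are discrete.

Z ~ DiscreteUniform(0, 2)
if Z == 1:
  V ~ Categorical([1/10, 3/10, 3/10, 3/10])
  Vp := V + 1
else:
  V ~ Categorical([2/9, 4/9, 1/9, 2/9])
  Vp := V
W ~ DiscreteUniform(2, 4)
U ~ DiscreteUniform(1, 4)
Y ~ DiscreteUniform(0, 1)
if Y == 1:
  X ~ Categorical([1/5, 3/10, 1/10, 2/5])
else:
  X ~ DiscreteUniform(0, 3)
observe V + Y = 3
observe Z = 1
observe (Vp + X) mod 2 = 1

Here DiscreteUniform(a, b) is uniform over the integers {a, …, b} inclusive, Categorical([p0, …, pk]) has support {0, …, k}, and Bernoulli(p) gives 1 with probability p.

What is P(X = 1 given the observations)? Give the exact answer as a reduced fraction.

Enumerate traces; 48 have nonzero weight after conditioning:
  (Z=1, V=2, W=2, U=1, Y=1, X=0) weight 1/1200
  (Z=1, V=2, W=2, U=1, Y=1, X=2) weight 1/2400
  (Z=1, V=2, W=2, U=2, Y=1, X=0) weight 1/1200
  (Z=1, V=2, W=2, U=2, Y=1, X=2) weight 1/2400
  (Z=1, V=2, W=2, U=3, Y=1, X=0) weight 1/1200
  (Z=1, V=2, W=2, U=3, Y=1, X=2) weight 1/2400
  (Z=1, V=2, W=2, U=4, Y=1, X=0) weight 1/1200
  (Z=1, V=2, W=2, U=4, Y=1, X=2) weight 1/2400
  (Z=1, V=3, W=2, U=1, Y=0, X=1) weight 1/960
  (Z=1, V=3, W=2, U=1, Y=0, X=3) weight 1/960
  … 38 more
Group by X:
  weight(X=0) = 1/100
  weight(X=1) = 1/80
  weight(X=2) = 1/200
  weight(X=3) = 1/80
Total weight = 1/100 + 1/80 + 1/200 + 1/80 = 1/25
P(X=0 | obs) = 1/100 / 1/25 = 1/4
P(X=1 | obs) = 1/80 / 1/25 = 5/16
P(X=2 | obs) = 1/200 / 1/25 = 1/8
P(X=3 | obs) = 1/80 / 1/25 = 5/16

P(X = 1 | obs) = 5/16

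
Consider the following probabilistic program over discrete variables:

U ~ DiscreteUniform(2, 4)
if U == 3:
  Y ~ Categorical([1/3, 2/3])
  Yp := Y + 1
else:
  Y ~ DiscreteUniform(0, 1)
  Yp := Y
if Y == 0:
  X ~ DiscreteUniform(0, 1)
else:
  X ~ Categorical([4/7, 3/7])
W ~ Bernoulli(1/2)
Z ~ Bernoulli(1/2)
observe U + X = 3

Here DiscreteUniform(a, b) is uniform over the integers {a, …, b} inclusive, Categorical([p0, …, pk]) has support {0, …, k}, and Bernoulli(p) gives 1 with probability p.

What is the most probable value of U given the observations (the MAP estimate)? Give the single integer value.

argmax_v P(U = v | obs) = 3

Enumerate traces; 16 have nonzero weight after conditioning:
  (U=2, Y=0, X=1, W=0, Z=0) weight 1/48
  (U=2, Y=0, X=1, W=0, Z=1) weight 1/48
  (U=2, Y=0, X=1, W=1, Z=0) weight 1/48
  (U=2, Y=0, X=1, W=1, Z=1) weight 1/48
  (U=2, Y=1, X=1, W=0, Z=0) weight 1/56
  (U=2, Y=1, X=1, W=0, Z=1) weight 1/56
  (U=2, Y=1, X=1, W=1, Z=0) weight 1/56
  (U=2, Y=1, X=1, W=1, Z=1) weight 1/56
  (U=3, Y=0, X=0, W=0, Z=0) weight 1/72
  … 7 more
Group by U:
  weight(U=2) = 13/84
  weight(U=3) = 23/126
Total weight = 13/84 + 23/126 = 85/252
P(U=2 | obs) = 13/84 / 85/252 = 39/85
P(U=3 | obs) = 23/126 / 85/252 = 46/85
argmax = 3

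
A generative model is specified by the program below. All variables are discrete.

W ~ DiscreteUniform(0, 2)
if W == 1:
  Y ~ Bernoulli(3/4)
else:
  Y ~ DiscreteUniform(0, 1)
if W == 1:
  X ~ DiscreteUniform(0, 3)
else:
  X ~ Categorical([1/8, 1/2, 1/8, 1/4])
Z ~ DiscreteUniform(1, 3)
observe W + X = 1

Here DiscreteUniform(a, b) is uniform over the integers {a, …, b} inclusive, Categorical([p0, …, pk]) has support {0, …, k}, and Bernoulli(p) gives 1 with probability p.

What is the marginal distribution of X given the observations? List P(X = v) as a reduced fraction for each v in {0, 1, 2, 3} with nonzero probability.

P(X=0) = 1/3, P(X=1) = 2/3

Enumerate traces; 12 have nonzero weight after conditioning:
  (W=0, Y=0, X=1, Z=1) weight 1/36
  (W=0, Y=0, X=1, Z=2) weight 1/36
  (W=0, Y=0, X=1, Z=3) weight 1/36
  (W=0, Y=1, X=1, Z=1) weight 1/36
  (W=0, Y=1, X=1, Z=2) weight 1/36
  (W=0, Y=1, X=1, Z=3) weight 1/36
  (W=1, Y=0, X=0, Z=1) weight 1/144
  (W=1, Y=0, X=0, Z=2) weight 1/144
  … 4 more
Group by X:
  weight(X=0) = 1/12
  weight(X=1) = 1/6
Total weight = 1/12 + 1/6 = 1/4
P(X=0 | obs) = 1/12 / 1/4 = 1/3
P(X=1 | obs) = 1/6 / 1/4 = 2/3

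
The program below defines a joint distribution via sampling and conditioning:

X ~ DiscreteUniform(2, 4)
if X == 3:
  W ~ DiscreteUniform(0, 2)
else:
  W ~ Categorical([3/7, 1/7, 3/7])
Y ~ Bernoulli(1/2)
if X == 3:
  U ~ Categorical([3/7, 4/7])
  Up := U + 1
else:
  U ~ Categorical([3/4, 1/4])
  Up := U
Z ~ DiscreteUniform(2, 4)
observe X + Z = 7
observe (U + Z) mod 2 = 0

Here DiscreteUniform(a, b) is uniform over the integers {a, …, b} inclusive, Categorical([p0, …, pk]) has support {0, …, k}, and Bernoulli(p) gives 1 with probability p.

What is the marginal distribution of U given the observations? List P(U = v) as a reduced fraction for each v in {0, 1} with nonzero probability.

Enumerate traces; 12 have nonzero weight after conditioning:
  (X=3, W=0, Y=0, U=0, Z=4) weight 1/126
  (X=3, W=0, Y=1, U=0, Z=4) weight 1/126
  (X=3, W=1, Y=0, U=0, Z=4) weight 1/126
  (X=3, W=1, Y=1, U=0, Z=4) weight 1/126
  (X=3, W=2, Y=0, U=0, Z=4) weight 1/126
  (X=3, W=2, Y=1, U=0, Z=4) weight 1/126
  (X=4, W=0, Y=0, U=1, Z=3) weight 1/168
  (X=4, W=0, Y=1, U=1, Z=3) weight 1/168
  … 4 more
Group by U:
  weight(U=0) = 1/21
  weight(U=1) = 1/36
Total weight = 1/21 + 1/36 = 19/252
P(U=0 | obs) = 1/21 / 19/252 = 12/19
P(U=1 | obs) = 1/36 / 19/252 = 7/19

P(U=0) = 12/19, P(U=1) = 7/19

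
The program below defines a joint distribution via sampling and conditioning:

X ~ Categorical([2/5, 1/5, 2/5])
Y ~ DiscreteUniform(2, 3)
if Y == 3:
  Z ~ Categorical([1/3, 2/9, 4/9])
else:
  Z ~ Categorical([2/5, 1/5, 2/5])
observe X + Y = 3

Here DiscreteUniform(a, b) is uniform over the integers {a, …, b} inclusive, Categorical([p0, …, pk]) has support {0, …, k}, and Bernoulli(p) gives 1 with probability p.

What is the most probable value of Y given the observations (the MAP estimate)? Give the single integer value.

Enumerate traces; 6 have nonzero weight after conditioning:
  (X=0, Y=3, Z=0) weight 1/15
  (X=0, Y=3, Z=1) weight 2/45
  (X=0, Y=3, Z=2) weight 4/45
  (X=1, Y=2, Z=0) weight 1/25
  (X=1, Y=2, Z=1) weight 1/50
  (X=1, Y=2, Z=2) weight 1/25
Group by Y:
  weight(Y=2) = 1/10
  weight(Y=3) = 1/5
Total weight = 1/10 + 1/5 = 3/10
P(Y=2 | obs) = 1/10 / 3/10 = 1/3
P(Y=3 | obs) = 1/5 / 3/10 = 2/3
argmax = 3

argmax_v P(Y = v | obs) = 3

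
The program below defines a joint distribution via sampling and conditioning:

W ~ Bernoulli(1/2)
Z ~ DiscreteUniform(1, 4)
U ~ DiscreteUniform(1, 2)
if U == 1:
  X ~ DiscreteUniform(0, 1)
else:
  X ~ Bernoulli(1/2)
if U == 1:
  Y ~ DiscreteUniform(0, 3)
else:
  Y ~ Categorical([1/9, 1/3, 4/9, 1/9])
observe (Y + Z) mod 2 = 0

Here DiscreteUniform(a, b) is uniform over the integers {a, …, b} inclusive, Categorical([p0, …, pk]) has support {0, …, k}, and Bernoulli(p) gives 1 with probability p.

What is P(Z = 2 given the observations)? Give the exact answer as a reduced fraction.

P(Z = 2 | obs) = 19/72

Enumerate traces; 64 have nonzero weight after conditioning:
  (W=0, Z=1, U=1, X=0, Y=1) weight 1/128
  (W=0, Z=1, U=1, X=0, Y=3) weight 1/128
  (W=0, Z=1, U=1, X=1, Y=1) weight 1/128
  (W=0, Z=1, U=1, X=1, Y=3) weight 1/128
  (W=0, Z=1, U=2, X=0, Y=1) weight 1/96
  (W=0, Z=1, U=2, X=0, Y=3) weight 1/288
  (W=0, Z=1, U=2, X=1, Y=1) weight 1/96
  (W=0, Z=1, U=2, X=1, Y=3) weight 1/288
  (W=0, Z=2, U=1, X=0, Y=0) weight 1/128
  (W=0, Z=3, U=1, X=0, Y=1) weight 1/128
  … 54 more
Group by Z:
  weight(Z=1) = 17/144
  weight(Z=2) = 19/144
  weight(Z=3) = 17/144
  weight(Z=4) = 19/144
Total weight = 17/144 + 19/144 + 17/144 + 19/144 = 1/2
P(Z=1 | obs) = 17/144 / 1/2 = 17/72
P(Z=2 | obs) = 19/144 / 1/2 = 19/72
P(Z=3 | obs) = 17/144 / 1/2 = 17/72
P(Z=4 | obs) = 19/144 / 1/2 = 19/72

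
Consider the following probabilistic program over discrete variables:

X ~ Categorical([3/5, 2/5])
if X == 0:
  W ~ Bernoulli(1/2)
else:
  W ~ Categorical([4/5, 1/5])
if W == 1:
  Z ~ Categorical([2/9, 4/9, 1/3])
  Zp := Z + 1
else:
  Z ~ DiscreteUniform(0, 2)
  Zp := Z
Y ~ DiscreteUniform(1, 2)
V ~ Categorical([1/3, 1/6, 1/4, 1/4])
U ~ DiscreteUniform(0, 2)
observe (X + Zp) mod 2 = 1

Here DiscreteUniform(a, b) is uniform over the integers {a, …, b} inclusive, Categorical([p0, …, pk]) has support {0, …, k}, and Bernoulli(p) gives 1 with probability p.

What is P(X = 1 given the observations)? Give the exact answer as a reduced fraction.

Enumerate traces; 144 have nonzero weight after conditioning:
  (X=0, W=0, Z=1, Y=1, V=0, U=0) weight 1/180
  (X=0, W=0, Z=1, Y=1, V=0, U=1) weight 1/180
  (X=0, W=0, Z=1, Y=1, V=0, U=2) weight 1/180
  (X=0, W=0, Z=1, Y=1, V=1, U=0) weight 1/360
  (X=0, W=0, Z=1, Y=1, V=1, U=1) weight 1/360
  (X=0, W=0, Z=1, Y=1, V=1, U=2) weight 1/360
  (X=0, W=0, Z=1, Y=1, V=2, U=0) weight 1/240
  (X=0, W=0, Z=1, Y=1, V=2, U=1) weight 1/240
  (X=1, W=0, Z=0, Y=1, V=0, U=0) weight 4/675
  … 135 more
Group by X:
  weight(X=0) = 4/15
  weight(X=1) = 56/225
Total weight = 4/15 + 56/225 = 116/225
P(X=0 | obs) = 4/15 / 116/225 = 15/29
P(X=1 | obs) = 56/225 / 116/225 = 14/29

P(X = 1 | obs) = 14/29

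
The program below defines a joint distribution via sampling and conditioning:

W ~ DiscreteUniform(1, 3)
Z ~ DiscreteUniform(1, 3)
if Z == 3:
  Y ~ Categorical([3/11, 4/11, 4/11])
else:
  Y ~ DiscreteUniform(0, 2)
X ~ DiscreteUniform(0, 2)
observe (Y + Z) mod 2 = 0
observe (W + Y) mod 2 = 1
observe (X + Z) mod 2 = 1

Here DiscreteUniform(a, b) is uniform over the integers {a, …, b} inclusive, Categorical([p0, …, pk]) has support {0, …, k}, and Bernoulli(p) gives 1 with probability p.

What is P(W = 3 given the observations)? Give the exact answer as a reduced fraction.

Enumerate traces; 8 have nonzero weight after conditioning:
  (W=1, Z=2, Y=0, X=1) weight 1/81
  (W=1, Z=2, Y=2, X=1) weight 1/81
  (W=2, Z=1, Y=1, X=0) weight 1/81
  (W=2, Z=1, Y=1, X=2) weight 1/81
  (W=2, Z=3, Y=1, X=0) weight 4/297
  (W=2, Z=3, Y=1, X=2) weight 4/297
  (W=3, Z=2, Y=0, X=1) weight 1/81
  (W=3, Z=2, Y=2, X=1) weight 1/81
Group by W:
  weight(W=1) = 2/81
  weight(W=2) = 46/891
  weight(W=3) = 2/81
Total weight = 2/81 + 46/891 + 2/81 = 10/99
P(W=1 | obs) = 2/81 / 10/99 = 11/45
P(W=2 | obs) = 46/891 / 10/99 = 23/45
P(W=3 | obs) = 2/81 / 10/99 = 11/45

P(W = 3 | obs) = 11/45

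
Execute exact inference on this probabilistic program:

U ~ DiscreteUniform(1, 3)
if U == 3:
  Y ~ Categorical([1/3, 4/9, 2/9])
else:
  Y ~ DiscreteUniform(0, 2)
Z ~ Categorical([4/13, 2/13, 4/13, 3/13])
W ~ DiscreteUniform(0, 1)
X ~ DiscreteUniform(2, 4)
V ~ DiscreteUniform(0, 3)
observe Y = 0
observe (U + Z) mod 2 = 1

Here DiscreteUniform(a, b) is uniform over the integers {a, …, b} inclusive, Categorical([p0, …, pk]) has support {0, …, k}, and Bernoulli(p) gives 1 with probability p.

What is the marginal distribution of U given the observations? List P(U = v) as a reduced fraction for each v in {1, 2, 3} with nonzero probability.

P(U=1) = 8/21, P(U=2) = 5/21, P(U=3) = 8/21

Enumerate traces; 144 have nonzero weight after conditioning:
  (U=1, Y=0, Z=0, W=0, X=2, V=0) weight 1/702
  (U=1, Y=0, Z=0, W=0, X=2, V=1) weight 1/702
  (U=1, Y=0, Z=0, W=0, X=2, V=2) weight 1/702
  (U=1, Y=0, Z=0, W=0, X=2, V=3) weight 1/702
  (U=1, Y=0, Z=0, W=0, X=3, V=0) weight 1/702
  (U=1, Y=0, Z=0, W=0, X=3, V=1) weight 1/702
  (U=1, Y=0, Z=0, W=0, X=3, V=2) weight 1/702
  (U=1, Y=0, Z=0, W=0, X=3, V=3) weight 1/702
  (U=2, Y=0, Z=1, W=0, X=2, V=0) weight 1/1404
  (U=3, Y=0, Z=0, W=0, X=2, V=0) weight 1/702
  … 134 more
Group by U:
  weight(U=1) = 8/117
  weight(U=2) = 5/117
  weight(U=3) = 8/117
Total weight = 8/117 + 5/117 + 8/117 = 7/39
P(U=1 | obs) = 8/117 / 7/39 = 8/21
P(U=2 | obs) = 5/117 / 7/39 = 5/21
P(U=3 | obs) = 8/117 / 7/39 = 8/21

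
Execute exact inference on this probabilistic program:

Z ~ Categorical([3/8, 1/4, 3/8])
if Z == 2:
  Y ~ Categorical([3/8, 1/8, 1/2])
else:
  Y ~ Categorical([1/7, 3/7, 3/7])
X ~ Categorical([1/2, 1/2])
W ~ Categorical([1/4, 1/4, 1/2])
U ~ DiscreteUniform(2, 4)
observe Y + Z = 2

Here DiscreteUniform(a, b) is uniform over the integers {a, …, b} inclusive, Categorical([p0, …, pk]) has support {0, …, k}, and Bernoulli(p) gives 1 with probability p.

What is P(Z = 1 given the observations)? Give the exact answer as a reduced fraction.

Enumerate traces; 54 have nonzero weight after conditioning:
  (Z=0, Y=2, X=0, W=0, U=2) weight 3/448
  (Z=0, Y=2, X=0, W=0, U=3) weight 3/448
  (Z=0, Y=2, X=0, W=0, U=4) weight 3/448
  (Z=0, Y=2, X=0, W=1, U=2) weight 3/448
  (Z=0, Y=2, X=0, W=1, U=3) weight 3/448
  (Z=0, Y=2, X=0, W=1, U=4) weight 3/448
  (Z=0, Y=2, X=0, W=2, U=2) weight 3/224
  (Z=0, Y=2, X=0, W=2, U=3) weight 3/224
  (Z=1, Y=1, X=0, W=0, U=2) weight 1/224
  (Z=2, Y=0, X=0, W=0, U=2) weight 3/512
  … 44 more
Group by Z:
  weight(Z=0) = 9/56
  weight(Z=1) = 3/28
  weight(Z=2) = 9/64
Total weight = 9/56 + 3/28 + 9/64 = 183/448
P(Z=0 | obs) = 9/56 / 183/448 = 24/61
P(Z=1 | obs) = 3/28 / 183/448 = 16/61
P(Z=2 | obs) = 9/64 / 183/448 = 21/61

P(Z = 1 | obs) = 16/61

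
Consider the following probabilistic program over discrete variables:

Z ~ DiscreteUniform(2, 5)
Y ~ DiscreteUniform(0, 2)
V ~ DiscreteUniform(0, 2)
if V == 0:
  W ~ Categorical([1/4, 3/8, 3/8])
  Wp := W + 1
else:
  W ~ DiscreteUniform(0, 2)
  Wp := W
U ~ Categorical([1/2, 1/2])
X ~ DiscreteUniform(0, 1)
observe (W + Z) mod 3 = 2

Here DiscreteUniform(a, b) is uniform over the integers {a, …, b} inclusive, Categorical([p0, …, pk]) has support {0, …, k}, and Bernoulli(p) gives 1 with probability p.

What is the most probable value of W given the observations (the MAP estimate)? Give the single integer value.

Enumerate traces; 144 have nonzero weight after conditioning:
  (Z=2, Y=0, V=0, W=0, U=0, X=0) weight 1/576
  (Z=2, Y=0, V=0, W=0, U=0, X=1) weight 1/576
  (Z=2, Y=0, V=0, W=0, U=1, X=0) weight 1/576
  (Z=2, Y=0, V=0, W=0, U=1, X=1) weight 1/576
  (Z=2, Y=0, V=1, W=0, U=0, X=0) weight 1/432
  (Z=2, Y=0, V=1, W=0, U=0, X=1) weight 1/432
  (Z=2, Y=0, V=1, W=0, U=1, X=0) weight 1/432
  (Z=2, Y=0, V=1, W=0, U=1, X=1) weight 1/432
  (Z=3, Y=0, V=0, W=2, U=0, X=0) weight 1/384
  (Z=4, Y=0, V=0, W=1, U=0, X=0) weight 1/384
  … 134 more
Group by W:
  weight(W=0) = 11/72
  weight(W=1) = 25/288
  weight(W=2) = 25/288
Total weight = 11/72 + 25/288 + 25/288 = 47/144
P(W=0 | obs) = 11/72 / 47/144 = 22/47
P(W=1 | obs) = 25/288 / 47/144 = 25/94
P(W=2 | obs) = 25/288 / 47/144 = 25/94
argmax = 0

argmax_v P(W = v | obs) = 0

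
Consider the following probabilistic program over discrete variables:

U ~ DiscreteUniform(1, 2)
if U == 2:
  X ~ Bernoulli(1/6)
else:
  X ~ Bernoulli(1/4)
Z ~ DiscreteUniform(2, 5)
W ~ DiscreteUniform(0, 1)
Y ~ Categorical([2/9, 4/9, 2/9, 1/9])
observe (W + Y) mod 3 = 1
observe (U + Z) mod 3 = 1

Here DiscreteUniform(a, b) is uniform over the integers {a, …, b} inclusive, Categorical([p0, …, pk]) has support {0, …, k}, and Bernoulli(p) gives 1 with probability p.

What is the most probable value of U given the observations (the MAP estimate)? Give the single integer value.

argmax_v P(U = v | obs) = 2

Enumerate traces; 18 have nonzero weight after conditioning:
  (U=1, X=0, Z=3, W=0, Y=1) weight 1/48
  (U=1, X=0, Z=3, W=1, Y=0) weight 1/96
  (U=1, X=0, Z=3, W=1, Y=3) weight 1/192
  (U=1, X=1, Z=3, W=0, Y=1) weight 1/144
  (U=1, X=1, Z=3, W=1, Y=0) weight 1/288
  (U=1, X=1, Z=3, W=1, Y=3) weight 1/576
  (U=2, X=0, Z=2, W=0, Y=1) weight 5/216
  (U=2, X=0, Z=2, W=1, Y=0) weight 5/432
  … 10 more
Group by U:
  weight(U=1) = 7/144
  weight(U=2) = 7/72
Total weight = 7/144 + 7/72 = 7/48
P(U=1 | obs) = 7/144 / 7/48 = 1/3
P(U=2 | obs) = 7/72 / 7/48 = 2/3
argmax = 2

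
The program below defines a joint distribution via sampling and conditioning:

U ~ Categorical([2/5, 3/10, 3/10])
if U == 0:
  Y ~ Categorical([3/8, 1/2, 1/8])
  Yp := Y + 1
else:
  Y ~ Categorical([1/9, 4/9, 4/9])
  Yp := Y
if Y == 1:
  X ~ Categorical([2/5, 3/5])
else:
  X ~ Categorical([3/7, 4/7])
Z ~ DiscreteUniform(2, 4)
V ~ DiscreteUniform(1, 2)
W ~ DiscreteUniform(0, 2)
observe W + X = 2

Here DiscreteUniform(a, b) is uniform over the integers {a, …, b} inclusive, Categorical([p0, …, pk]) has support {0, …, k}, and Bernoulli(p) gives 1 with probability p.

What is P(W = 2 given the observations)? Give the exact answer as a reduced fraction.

Enumerate traces; 108 have nonzero weight after conditioning:
  (U=0, Y=0, X=0, Z=2, V=1, W=2) weight 1/280
  (U=0, Y=0, X=0, Z=2, V=2, W=2) weight 1/280
  (U=0, Y=0, X=0, Z=3, V=1, W=2) weight 1/280
  (U=0, Y=0, X=0, Z=3, V=2, W=2) weight 1/280
  (U=0, Y=0, X=0, Z=4, V=1, W=2) weight 1/280
  (U=0, Y=0, X=0, Z=4, V=2, W=2) weight 1/280
  (U=0, Y=0, X=1, Z=2, V=1, W=1) weight 1/210
  (U=0, Y=0, X=1, Z=2, V=2, W=1) weight 1/210
  … 100 more
Group by W:
  weight(W=1) = 307/1575
  weight(W=2) = 218/1575
Total weight = 307/1575 + 218/1575 = 1/3
P(W=1 | obs) = 307/1575 / 1/3 = 307/525
P(W=2 | obs) = 218/1575 / 1/3 = 218/525

P(W = 2 | obs) = 218/525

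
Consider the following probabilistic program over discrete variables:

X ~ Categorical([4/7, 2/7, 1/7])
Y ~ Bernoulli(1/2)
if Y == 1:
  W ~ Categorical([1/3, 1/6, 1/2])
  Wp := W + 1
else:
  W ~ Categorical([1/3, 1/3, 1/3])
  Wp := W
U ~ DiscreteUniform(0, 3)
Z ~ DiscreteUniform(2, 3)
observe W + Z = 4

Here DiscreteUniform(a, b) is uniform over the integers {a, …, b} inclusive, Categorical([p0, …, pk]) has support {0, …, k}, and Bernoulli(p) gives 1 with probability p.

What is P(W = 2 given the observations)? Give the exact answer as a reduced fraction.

Enumerate traces; 48 have nonzero weight after conditioning:
  (X=0, Y=0, W=1, U=0, Z=3) weight 1/84
  (X=0, Y=0, W=1, U=1, Z=3) weight 1/84
  (X=0, Y=0, W=1, U=2, Z=3) weight 1/84
  (X=0, Y=0, W=1, U=3, Z=3) weight 1/84
  (X=0, Y=0, W=2, U=0, Z=2) weight 1/84
  (X=0, Y=0, W=2, U=1, Z=2) weight 1/84
  (X=0, Y=0, W=2, U=2, Z=2) weight 1/84
  (X=0, Y=0, W=2, U=3, Z=2) weight 1/84
  … 40 more
Group by W:
  weight(W=1) = 1/8
  weight(W=2) = 5/24
Total weight = 1/8 + 5/24 = 1/3
P(W=1 | obs) = 1/8 / 1/3 = 3/8
P(W=2 | obs) = 5/24 / 1/3 = 5/8

P(W = 2 | obs) = 5/8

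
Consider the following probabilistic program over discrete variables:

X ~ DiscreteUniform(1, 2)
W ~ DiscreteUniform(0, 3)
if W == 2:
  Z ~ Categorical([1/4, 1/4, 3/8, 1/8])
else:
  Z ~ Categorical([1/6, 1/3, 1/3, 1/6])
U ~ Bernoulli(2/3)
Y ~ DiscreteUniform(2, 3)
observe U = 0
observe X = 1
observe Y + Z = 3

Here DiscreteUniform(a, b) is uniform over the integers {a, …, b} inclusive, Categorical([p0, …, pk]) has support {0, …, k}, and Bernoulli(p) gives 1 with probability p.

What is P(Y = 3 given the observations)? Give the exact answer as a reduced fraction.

P(Y = 3 | obs) = 3/8

Enumerate traces; 8 have nonzero weight after conditioning:
  (X=1, W=0, Z=0, U=0, Y=3) weight 1/288
  (X=1, W=0, Z=1, U=0, Y=2) weight 1/144
  (X=1, W=1, Z=0, U=0, Y=3) weight 1/288
  (X=1, W=1, Z=1, U=0, Y=2) weight 1/144
  (X=1, W=2, Z=0, U=0, Y=3) weight 1/192
  (X=1, W=2, Z=1, U=0, Y=2) weight 1/192
  (X=1, W=3, Z=0, U=0, Y=3) weight 1/288
  (X=1, W=3, Z=1, U=0, Y=2) weight 1/144
Group by Y:
  weight(Y=2) = 5/192
  weight(Y=3) = 1/64
Total weight = 5/192 + 1/64 = 1/24
P(Y=2 | obs) = 5/192 / 1/24 = 5/8
P(Y=3 | obs) = 1/64 / 1/24 = 3/8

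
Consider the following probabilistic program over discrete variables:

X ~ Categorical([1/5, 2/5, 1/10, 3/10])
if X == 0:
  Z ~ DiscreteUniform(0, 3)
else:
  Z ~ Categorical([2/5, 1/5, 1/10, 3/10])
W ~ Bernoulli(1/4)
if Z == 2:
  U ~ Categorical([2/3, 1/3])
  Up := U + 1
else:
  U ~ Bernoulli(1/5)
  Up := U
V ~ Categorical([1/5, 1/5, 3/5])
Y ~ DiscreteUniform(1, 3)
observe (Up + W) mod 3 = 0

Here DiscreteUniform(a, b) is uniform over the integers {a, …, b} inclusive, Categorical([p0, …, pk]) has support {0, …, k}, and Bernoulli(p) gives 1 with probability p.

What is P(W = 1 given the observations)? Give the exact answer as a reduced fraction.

Enumerate traces; 144 have nonzero weight after conditioning:
  (X=0, Z=0, W=0, U=0, V=0, Y=1) weight 1/500
  (X=0, Z=0, W=0, U=0, V=0, Y=2) weight 1/500
  (X=0, Z=0, W=0, U=0, V=0, Y=3) weight 1/500
  (X=0, Z=0, W=0, U=0, V=1, Y=1) weight 1/500
  (X=0, Z=0, W=0, U=0, V=1, Y=2) weight 1/500
  (X=0, Z=0, W=0, U=0, V=1, Y=3) weight 1/500
  (X=0, Z=0, W=0, U=0, V=2, Y=1) weight 3/500
  (X=0, Z=0, W=0, U=0, V=2, Y=2) weight 3/500
  (X=0, Z=2, W=1, U=1, V=0, Y=1) weight 1/3600
  … 135 more
Group by W:
  weight(W=0) = 261/500
  weight(W=1) = 13/1200
Total weight = 261/500 + 13/1200 = 3197/6000
P(W=0 | obs) = 261/500 / 3197/6000 = 3132/3197
P(W=1 | obs) = 13/1200 / 3197/6000 = 65/3197

P(W = 1 | obs) = 65/3197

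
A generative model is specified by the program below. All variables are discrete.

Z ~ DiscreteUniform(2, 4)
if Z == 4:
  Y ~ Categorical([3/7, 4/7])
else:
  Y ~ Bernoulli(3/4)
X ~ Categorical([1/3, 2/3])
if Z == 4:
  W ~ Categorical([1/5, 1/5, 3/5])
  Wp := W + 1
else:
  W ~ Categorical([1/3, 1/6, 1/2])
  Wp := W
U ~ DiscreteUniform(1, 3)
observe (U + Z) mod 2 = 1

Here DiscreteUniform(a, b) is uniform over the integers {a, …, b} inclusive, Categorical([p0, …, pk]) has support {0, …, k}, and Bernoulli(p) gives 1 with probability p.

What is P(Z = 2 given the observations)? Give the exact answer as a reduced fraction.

Enumerate traces; 60 have nonzero weight after conditioning:
  (Z=2, Y=0, X=0, W=0, U=1) weight 1/324
  (Z=2, Y=0, X=0, W=0, U=3) weight 1/324
  (Z=2, Y=0, X=0, W=1, U=1) weight 1/648
  (Z=2, Y=0, X=0, W=1, U=3) weight 1/648
  (Z=2, Y=0, X=0, W=2, U=1) weight 1/216
  (Z=2, Y=0, X=0, W=2, U=3) weight 1/216
  (Z=2, Y=0, X=1, W=0, U=1) weight 1/162
  (Z=2, Y=0, X=1, W=0, U=3) weight 1/162
  (Z=3, Y=0, X=0, W=0, U=2) weight 1/324
  (Z=4, Y=0, X=0, W=0, U=1) weight 1/315
  … 50 more
Group by Z:
  weight(Z=2) = 2/9
  weight(Z=3) = 1/9
  weight(Z=4) = 2/9
Total weight = 2/9 + 1/9 + 2/9 = 5/9
P(Z=2 | obs) = 2/9 / 5/9 = 2/5
P(Z=3 | obs) = 1/9 / 5/9 = 1/5
P(Z=4 | obs) = 2/9 / 5/9 = 2/5

P(Z = 2 | obs) = 2/5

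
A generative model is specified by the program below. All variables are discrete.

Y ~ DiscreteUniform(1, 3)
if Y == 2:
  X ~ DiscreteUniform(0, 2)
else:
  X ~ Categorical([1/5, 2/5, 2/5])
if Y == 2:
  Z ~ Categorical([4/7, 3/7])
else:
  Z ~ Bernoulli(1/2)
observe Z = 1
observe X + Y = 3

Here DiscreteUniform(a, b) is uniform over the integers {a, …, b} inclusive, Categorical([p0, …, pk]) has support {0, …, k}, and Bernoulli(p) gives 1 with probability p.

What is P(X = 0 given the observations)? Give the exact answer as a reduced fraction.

Enumerate traces; 3 have nonzero weight after conditioning:
  (Y=1, X=2, Z=1) weight 1/15
  (Y=2, X=1, Z=1) weight 1/21
  (Y=3, X=0, Z=1) weight 1/30
Group by X:
  weight(X=0) = 1/30
  weight(X=1) = 1/21
  weight(X=2) = 1/15
Total weight = 1/30 + 1/21 + 1/15 = 31/210
P(X=0 | obs) = 1/30 / 31/210 = 7/31
P(X=1 | obs) = 1/21 / 31/210 = 10/31
P(X=2 | obs) = 1/15 / 31/210 = 14/31

P(X = 0 | obs) = 7/31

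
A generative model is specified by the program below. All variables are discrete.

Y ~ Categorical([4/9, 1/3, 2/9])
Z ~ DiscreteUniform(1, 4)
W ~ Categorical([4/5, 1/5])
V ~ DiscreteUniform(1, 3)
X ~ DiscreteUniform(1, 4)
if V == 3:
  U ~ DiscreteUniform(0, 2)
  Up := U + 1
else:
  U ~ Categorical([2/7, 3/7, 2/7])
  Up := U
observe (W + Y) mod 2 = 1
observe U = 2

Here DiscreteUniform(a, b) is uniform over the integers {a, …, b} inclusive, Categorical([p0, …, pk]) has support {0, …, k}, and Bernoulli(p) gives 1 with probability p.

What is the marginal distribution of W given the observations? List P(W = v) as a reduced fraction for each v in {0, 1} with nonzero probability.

Enumerate traces; 144 have nonzero weight after conditioning:
  (Y=0, Z=1, W=1, V=1, X=1, U=2) weight 1/1890
  (Y=0, Z=1, W=1, V=1, X=2, U=2) weight 1/1890
  (Y=0, Z=1, W=1, V=1, X=3, U=2) weight 1/1890
  (Y=0, Z=1, W=1, V=1, X=4, U=2) weight 1/1890
  (Y=0, Z=1, W=1, V=2, X=1, U=2) weight 1/1890
  (Y=0, Z=1, W=1, V=2, X=2, U=2) weight 1/1890
  (Y=0, Z=1, W=1, V=2, X=3, U=2) weight 1/1890
  (Y=0, Z=1, W=1, V=2, X=4, U=2) weight 1/1890
  (Y=1, Z=1, W=0, V=1, X=1, U=2) weight 1/630
  … 135 more
Group by W:
  weight(W=0) = 76/945
  weight(W=1) = 38/945
Total weight = 76/945 + 38/945 = 38/315
P(W=0 | obs) = 76/945 / 38/315 = 2/3
P(W=1 | obs) = 38/945 / 38/315 = 1/3

P(W=0) = 2/3, P(W=1) = 1/3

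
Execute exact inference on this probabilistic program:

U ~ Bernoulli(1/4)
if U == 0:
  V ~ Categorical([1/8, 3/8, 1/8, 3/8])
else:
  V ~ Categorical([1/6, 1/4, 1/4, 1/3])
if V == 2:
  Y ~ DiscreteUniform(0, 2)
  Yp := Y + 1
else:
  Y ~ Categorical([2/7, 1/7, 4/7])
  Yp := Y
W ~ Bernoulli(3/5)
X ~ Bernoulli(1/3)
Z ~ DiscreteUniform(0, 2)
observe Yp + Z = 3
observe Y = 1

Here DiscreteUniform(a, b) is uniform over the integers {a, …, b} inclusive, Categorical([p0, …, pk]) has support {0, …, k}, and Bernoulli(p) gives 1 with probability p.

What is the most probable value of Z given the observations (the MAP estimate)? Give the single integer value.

Enumerate traces; 32 have nonzero weight after conditioning:
  (U=0, V=0, Y=1, W=0, X=0, Z=2) weight 1/840
  (U=0, V=0, Y=1, W=0, X=1, Z=2) weight 1/1680
  (U=0, V=0, Y=1, W=1, X=0, Z=2) weight 1/560
  (U=0, V=0, Y=1, W=1, X=1, Z=2) weight 1/1120
  (U=0, V=1, Y=1, W=0, X=0, Z=2) weight 1/280
  (U=0, V=1, Y=1, W=0, X=1, Z=2) weight 1/560
  (U=0, V=1, Y=1, W=1, X=0, Z=2) weight 3/560
  (U=0, V=1, Y=1, W=1, X=1, Z=2) weight 3/1120
  (U=0, V=2, Y=1, W=0, X=0, Z=1) weight 1/360
  … 23 more
Group by Z:
  weight(Z=1) = 5/288
  weight(Z=2) = 9/224
Total weight = 5/288 + 9/224 = 29/504
P(Z=1 | obs) = 5/288 / 29/504 = 35/116
P(Z=2 | obs) = 9/224 / 29/504 = 81/116
argmax = 2

argmax_v P(Z = v | obs) = 2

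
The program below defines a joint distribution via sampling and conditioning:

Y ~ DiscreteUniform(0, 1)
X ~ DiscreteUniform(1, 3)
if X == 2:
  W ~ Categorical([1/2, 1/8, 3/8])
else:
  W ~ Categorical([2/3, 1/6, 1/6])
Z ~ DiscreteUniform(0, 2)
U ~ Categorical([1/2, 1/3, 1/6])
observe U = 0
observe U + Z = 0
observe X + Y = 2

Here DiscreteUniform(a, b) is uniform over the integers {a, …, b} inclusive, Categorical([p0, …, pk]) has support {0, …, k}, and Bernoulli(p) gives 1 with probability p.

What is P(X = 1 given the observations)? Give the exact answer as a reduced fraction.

Enumerate traces; 6 have nonzero weight after conditioning:
  (Y=0, X=2, W=0, Z=0, U=0) weight 1/72
  (Y=0, X=2, W=1, Z=0, U=0) weight 1/288
  (Y=0, X=2, W=2, Z=0, U=0) weight 1/96
  (Y=1, X=1, W=0, Z=0, U=0) weight 1/54
  (Y=1, X=1, W=1, Z=0, U=0) weight 1/216
  (Y=1, X=1, W=2, Z=0, U=0) weight 1/216
Group by X:
  weight(X=1) = 1/36
  weight(X=2) = 1/36
Total weight = 1/36 + 1/36 = 1/18
P(X=1 | obs) = 1/36 / 1/18 = 1/2
P(X=2 | obs) = 1/36 / 1/18 = 1/2

P(X = 1 | obs) = 1/2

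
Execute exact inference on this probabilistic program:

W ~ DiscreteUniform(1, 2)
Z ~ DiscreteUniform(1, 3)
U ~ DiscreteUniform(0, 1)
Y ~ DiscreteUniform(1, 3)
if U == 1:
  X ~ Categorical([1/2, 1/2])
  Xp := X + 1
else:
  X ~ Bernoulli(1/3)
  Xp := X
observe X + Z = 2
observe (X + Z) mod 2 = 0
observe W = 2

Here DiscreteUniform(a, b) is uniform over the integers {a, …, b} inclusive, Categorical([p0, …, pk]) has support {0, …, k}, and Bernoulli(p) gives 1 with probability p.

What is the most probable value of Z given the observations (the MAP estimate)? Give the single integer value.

argmax_v P(Z = v | obs) = 2

Enumerate traces; 12 have nonzero weight after conditioning:
  (W=2, Z=1, U=0, Y=1, X=1) weight 1/108
  (W=2, Z=1, U=0, Y=2, X=1) weight 1/108
  (W=2, Z=1, U=0, Y=3, X=1) weight 1/108
  (W=2, Z=1, U=1, Y=1, X=1) weight 1/72
  (W=2, Z=1, U=1, Y=2, X=1) weight 1/72
  (W=2, Z=1, U=1, Y=3, X=1) weight 1/72
  (W=2, Z=2, U=0, Y=1, X=0) weight 1/54
  (W=2, Z=2, U=0, Y=2, X=0) weight 1/54
  … 4 more
Group by Z:
  weight(Z=1) = 5/72
  weight(Z=2) = 7/72
Total weight = 5/72 + 7/72 = 1/6
P(Z=1 | obs) = 5/72 / 1/6 = 5/12
P(Z=2 | obs) = 7/72 / 1/6 = 7/12
argmax = 2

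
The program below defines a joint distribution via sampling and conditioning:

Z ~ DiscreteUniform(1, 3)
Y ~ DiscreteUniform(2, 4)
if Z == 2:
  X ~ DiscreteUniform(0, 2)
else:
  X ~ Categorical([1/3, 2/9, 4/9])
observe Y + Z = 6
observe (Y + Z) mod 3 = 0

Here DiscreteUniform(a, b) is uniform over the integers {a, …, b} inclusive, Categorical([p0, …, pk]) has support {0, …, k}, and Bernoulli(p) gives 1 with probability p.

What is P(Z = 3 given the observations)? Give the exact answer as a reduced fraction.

P(Z = 3 | obs) = 1/2

Enumerate traces; 6 have nonzero weight after conditioning:
  (Z=2, Y=4, X=0) weight 1/27
  (Z=2, Y=4, X=1) weight 1/27
  (Z=2, Y=4, X=2) weight 1/27
  (Z=3, Y=3, X=0) weight 1/27
  (Z=3, Y=3, X=1) weight 2/81
  (Z=3, Y=3, X=2) weight 4/81
Group by Z:
  weight(Z=2) = 1/9
  weight(Z=3) = 1/9
Total weight = 1/9 + 1/9 = 2/9
P(Z=2 | obs) = 1/9 / 2/9 = 1/2
P(Z=3 | obs) = 1/9 / 2/9 = 1/2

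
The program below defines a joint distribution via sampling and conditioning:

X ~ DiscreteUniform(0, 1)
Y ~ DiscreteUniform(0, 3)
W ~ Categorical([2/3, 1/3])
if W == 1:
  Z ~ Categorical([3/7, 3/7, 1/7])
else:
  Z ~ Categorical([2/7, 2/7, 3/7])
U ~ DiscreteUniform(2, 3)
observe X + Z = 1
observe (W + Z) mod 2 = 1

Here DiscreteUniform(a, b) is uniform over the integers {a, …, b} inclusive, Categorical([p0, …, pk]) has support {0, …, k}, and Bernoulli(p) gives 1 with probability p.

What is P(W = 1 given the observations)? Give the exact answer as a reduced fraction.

P(W = 1 | obs) = 3/7

Enumerate traces; 16 have nonzero weight after conditioning:
  (X=0, Y=0, W=0, Z=1, U=2) weight 1/84
  (X=0, Y=0, W=0, Z=1, U=3) weight 1/84
  (X=0, Y=1, W=0, Z=1, U=2) weight 1/84
  (X=0, Y=1, W=0, Z=1, U=3) weight 1/84
  (X=0, Y=2, W=0, Z=1, U=2) weight 1/84
  (X=0, Y=2, W=0, Z=1, U=3) weight 1/84
  (X=0, Y=3, W=0, Z=1, U=2) weight 1/84
  (X=0, Y=3, W=0, Z=1, U=3) weight 1/84
  (X=1, Y=0, W=1, Z=0, U=2) weight 1/112
  … 7 more
Group by W:
  weight(W=0) = 2/21
  weight(W=1) = 1/14
Total weight = 2/21 + 1/14 = 1/6
P(W=0 | obs) = 2/21 / 1/6 = 4/7
P(W=1 | obs) = 1/14 / 1/6 = 3/7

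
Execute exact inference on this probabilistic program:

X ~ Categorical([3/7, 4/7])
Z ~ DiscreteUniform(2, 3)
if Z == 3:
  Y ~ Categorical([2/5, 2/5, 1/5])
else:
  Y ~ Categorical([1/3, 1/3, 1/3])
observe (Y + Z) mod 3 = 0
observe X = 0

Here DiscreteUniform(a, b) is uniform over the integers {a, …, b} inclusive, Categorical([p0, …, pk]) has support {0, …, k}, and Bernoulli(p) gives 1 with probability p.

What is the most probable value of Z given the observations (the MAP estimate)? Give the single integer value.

Enumerate traces; 2 have nonzero weight after conditioning:
  (X=0, Z=2, Y=1) weight 1/14
  (X=0, Z=3, Y=0) weight 3/35
Group by Z:
  weight(Z=2) = 1/14
  weight(Z=3) = 3/35
Total weight = 1/14 + 3/35 = 11/70
P(Z=2 | obs) = 1/14 / 11/70 = 5/11
P(Z=3 | obs) = 3/35 / 11/70 = 6/11
argmax = 3

argmax_v P(Z = v | obs) = 3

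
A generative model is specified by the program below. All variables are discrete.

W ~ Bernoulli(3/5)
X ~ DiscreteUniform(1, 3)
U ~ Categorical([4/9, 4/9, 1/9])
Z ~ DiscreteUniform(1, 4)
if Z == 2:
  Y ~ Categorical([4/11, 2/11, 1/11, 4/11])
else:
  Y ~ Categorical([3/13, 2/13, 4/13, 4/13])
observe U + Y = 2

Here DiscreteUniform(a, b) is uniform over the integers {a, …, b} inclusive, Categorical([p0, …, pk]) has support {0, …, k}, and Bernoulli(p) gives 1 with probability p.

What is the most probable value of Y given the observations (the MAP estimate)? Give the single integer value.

Enumerate traces; 72 have nonzero weight after conditioning:
  (W=0, X=1, U=0, Z=1, Y=2) weight 8/1755
  (W=0, X=1, U=0, Z=2, Y=2) weight 2/1485
  (W=0, X=1, U=0, Z=3, Y=2) weight 8/1755
  (W=0, X=1, U=0, Z=4, Y=2) weight 8/1755
  (W=0, X=1, U=1, Z=1, Y=1) weight 4/1755
  (W=0, X=1, U=1, Z=2, Y=1) weight 4/1485
  (W=0, X=1, U=1, Z=3, Y=1) weight 4/1755
  (W=0, X=1, U=1, Z=4, Y=1) weight 4/1755
  (W=0, X=1, U=2, Z=1, Y=0) weight 1/1170
  … 63 more
Group by Y:
  weight(Y=0) = 151/5148
  weight(Y=1) = 92/1287
  weight(Y=2) = 145/1287
Total weight = 151/5148 + 92/1287 + 145/1287 = 1099/5148
P(Y=0 | obs) = 151/5148 / 1099/5148 = 151/1099
P(Y=1 | obs) = 92/1287 / 1099/5148 = 368/1099
P(Y=2 | obs) = 145/1287 / 1099/5148 = 580/1099
argmax = 2

argmax_v P(Y = v | obs) = 2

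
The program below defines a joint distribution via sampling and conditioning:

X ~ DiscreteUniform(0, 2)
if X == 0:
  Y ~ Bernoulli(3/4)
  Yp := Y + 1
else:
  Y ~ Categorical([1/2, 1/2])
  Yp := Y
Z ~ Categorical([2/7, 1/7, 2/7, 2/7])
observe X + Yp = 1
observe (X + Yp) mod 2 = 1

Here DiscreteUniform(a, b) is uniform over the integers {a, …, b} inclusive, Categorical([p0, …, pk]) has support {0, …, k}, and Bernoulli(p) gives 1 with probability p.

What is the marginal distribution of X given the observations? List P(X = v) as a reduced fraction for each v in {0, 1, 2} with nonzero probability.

P(X=0) = 1/3, P(X=1) = 2/3

Enumerate traces; 8 have nonzero weight after conditioning:
  (X=0, Y=0, Z=0) weight 1/42
  (X=0, Y=0, Z=1) weight 1/84
  (X=0, Y=0, Z=2) weight 1/42
  (X=0, Y=0, Z=3) weight 1/42
  (X=1, Y=0, Z=0) weight 1/21
  (X=1, Y=0, Z=1) weight 1/42
  (X=1, Y=0, Z=2) weight 1/21
  (X=1, Y=0, Z=3) weight 1/21
Group by X:
  weight(X=0) = 1/12
  weight(X=1) = 1/6
Total weight = 1/12 + 1/6 = 1/4
P(X=0 | obs) = 1/12 / 1/4 = 1/3
P(X=1 | obs) = 1/6 / 1/4 = 2/3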